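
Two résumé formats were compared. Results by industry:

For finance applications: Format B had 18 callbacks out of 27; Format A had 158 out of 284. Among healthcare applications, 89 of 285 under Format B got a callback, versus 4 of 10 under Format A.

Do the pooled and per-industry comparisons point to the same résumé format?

Finance: Format B 18/27 = 66.7%, Format A 158/284 = 55.6% → Format B
Healthcare: Format B 89/285 = 31.2%, Format A 4/10 = 40.0% → Format A
Overall: Format B 107/312 = 34.3%, Format A 162/294 = 55.1% → Format A
Neither sweeps: Format B wins 1 of 2 groups, Format A wins 1. Format A wins overall but not every group — no Simpson reversal.

No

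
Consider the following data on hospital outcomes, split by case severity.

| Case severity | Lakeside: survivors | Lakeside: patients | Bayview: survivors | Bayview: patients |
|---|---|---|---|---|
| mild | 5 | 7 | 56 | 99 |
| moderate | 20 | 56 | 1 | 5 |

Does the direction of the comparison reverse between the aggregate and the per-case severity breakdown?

Yes

Mild: Lakeside 5/7 = 71.4%, Bayview 56/99 = 56.6% → Lakeside
Moderate: Lakeside 20/56 = 35.7%, Bayview 1/5 = 20.0% → Lakeside
Overall: Lakeside 25/63 = 39.7%, Bayview 57/104 = 54.8% → Bayview
Lakeside wins each case group but Bayview wins overall — the comparison reverses. Lakeside's patients skew toward moderate, which has a lower base rate.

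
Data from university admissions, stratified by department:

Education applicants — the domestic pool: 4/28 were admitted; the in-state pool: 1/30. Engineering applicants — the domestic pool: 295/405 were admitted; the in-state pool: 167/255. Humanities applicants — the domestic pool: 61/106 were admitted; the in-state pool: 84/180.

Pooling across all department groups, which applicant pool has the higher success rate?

Education: the domestic pool 4/28 = 14.3%, the in-state pool 1/30 = 3.3% → the domestic pool
Engineering: the domestic pool 295/405 = 72.8%, the in-state pool 167/255 = 65.5% → the domestic pool
Humanities: the domestic pool 61/106 = 57.5%, the in-state pool 84/180 = 46.7% → the domestic pool
Overall: the domestic pool 360/539 = 66.8%, the in-state pool 252/465 = 54.2% → the domestic pool

the domestic pool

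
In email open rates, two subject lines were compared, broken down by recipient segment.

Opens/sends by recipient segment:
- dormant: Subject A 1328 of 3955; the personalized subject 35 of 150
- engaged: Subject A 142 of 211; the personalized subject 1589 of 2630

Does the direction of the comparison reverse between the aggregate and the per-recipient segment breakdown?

Dormant: Subject A 1328/3955 = 33.6%, the personalized subject 35/150 = 23.3% → Subject A
Engaged: Subject A 142/211 = 67.3%, the personalized subject 1589/2630 = 60.4% → Subject A
Overall: Subject A 1470/4166 = 35.3%, the personalized subject 1624/2780 = 58.4% → the personalized subject
Subject A wins each recipient group but the personalized subject wins overall — the comparison reverses. Subject A's sends skew toward dormant, which has a lower base rate.

Yes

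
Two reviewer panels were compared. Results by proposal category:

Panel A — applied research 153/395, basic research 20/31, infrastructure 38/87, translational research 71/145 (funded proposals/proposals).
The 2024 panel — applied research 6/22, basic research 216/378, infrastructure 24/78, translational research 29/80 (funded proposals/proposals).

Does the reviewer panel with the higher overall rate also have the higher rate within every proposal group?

No

Applied research: Panel A 153/395 = 38.7%, the 2024 panel 6/22 = 27.3% → Panel A
Basic research: Panel A 20/31 = 64.5%, the 2024 panel 216/378 = 57.1% → Panel A
Infrastructure: Panel A 38/87 = 43.7%, the 2024 panel 24/78 = 30.8% → Panel A
Translational research: Panel A 71/145 = 49.0%, the 2024 panel 29/80 = 36.2% → Panel A
Overall: Panel A 282/658 = 42.9%, the 2024 panel 275/558 = 49.3% → the 2024 panel
Panel A wins each proposal group but the 2024 panel wins overall — the comparison reverses. Panel A's proposals skew toward applied research, which has a lower base rate.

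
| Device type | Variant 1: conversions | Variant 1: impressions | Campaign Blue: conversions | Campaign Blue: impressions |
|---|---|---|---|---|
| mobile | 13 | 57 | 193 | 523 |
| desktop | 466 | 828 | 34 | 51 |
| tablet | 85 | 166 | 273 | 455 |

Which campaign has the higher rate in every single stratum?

Campaign Blue

Mobile: Variant 1 13/57 = 22.8%, Campaign Blue 193/523 = 36.9% → Campaign Blue
Desktop: Variant 1 466/828 = 56.3%, Campaign Blue 34/51 = 66.7% → Campaign Blue
Tablet: Variant 1 85/166 = 51.2%, Campaign Blue 273/455 = 60.0% → Campaign Blue
Campaign Blue has the higher rate in all 3 groups.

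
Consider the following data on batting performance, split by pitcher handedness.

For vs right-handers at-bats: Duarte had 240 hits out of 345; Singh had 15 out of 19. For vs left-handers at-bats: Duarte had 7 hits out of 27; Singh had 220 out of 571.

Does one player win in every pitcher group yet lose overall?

Yes

Vs right-handers: Duarte 240/345 = 69.6%, Singh 15/19 = 78.9% → Singh
Vs left-handers: Duarte 7/27 = 25.9%, Singh 220/571 = 38.5% → Singh
Overall: Duarte 247/372 = 66.4%, Singh 235/590 = 39.8% → Duarte
Singh wins each pitcher group but Duarte wins overall — the comparison reverses. Singh's at-bats skew toward vs left-handers, which has a lower base rate.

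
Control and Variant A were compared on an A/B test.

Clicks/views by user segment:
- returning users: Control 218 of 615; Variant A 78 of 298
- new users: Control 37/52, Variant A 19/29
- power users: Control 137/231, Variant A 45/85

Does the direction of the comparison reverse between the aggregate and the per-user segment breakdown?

No

Returning users: Control 218/615 = 35.4%, Variant A 78/298 = 26.2% → Control
New users: Control 37/52 = 71.2%, Variant A 19/29 = 65.5% → Control
Power users: Control 137/231 = 59.3%, Variant A 45/85 = 52.9% → Control
Overall: Control 392/898 = 43.7%, Variant A 142/412 = 34.5% → Control
Control wins overall and in every user group — no reversal.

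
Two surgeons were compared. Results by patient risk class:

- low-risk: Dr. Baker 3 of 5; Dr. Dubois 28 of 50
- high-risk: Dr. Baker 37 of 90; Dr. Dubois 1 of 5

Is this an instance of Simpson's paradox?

Yes

Low-risk: Dr. Baker 3/5 = 60.0%, Dr. Dubois 28/50 = 56.0% → Dr. Baker
High-risk: Dr. Baker 37/90 = 41.1%, Dr. Dubois 1/5 = 20.0% → Dr. Baker
Overall: Dr. Baker 40/95 = 42.1%, Dr. Dubois 29/55 = 52.7% → Dr. Dubois
Dr. Baker wins each patient risk group but Dr. Dubois wins overall — the comparison reverses. Dr. Baker's operations skew toward high-risk, which has a lower base rate.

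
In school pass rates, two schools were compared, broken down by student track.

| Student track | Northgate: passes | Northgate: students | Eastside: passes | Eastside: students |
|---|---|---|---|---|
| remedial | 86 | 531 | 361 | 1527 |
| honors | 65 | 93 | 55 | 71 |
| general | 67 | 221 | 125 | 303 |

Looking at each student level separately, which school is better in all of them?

Remedial: Northgate 86/531 = 16.2%, Eastside 361/1527 = 23.6% → Eastside
Honors: Northgate 65/93 = 69.9%, Eastside 55/71 = 77.5% → Eastside
General: Northgate 67/221 = 30.3%, Eastside 125/303 = 41.3% → Eastside
Eastside has the higher rate in all 3 groups.

Eastside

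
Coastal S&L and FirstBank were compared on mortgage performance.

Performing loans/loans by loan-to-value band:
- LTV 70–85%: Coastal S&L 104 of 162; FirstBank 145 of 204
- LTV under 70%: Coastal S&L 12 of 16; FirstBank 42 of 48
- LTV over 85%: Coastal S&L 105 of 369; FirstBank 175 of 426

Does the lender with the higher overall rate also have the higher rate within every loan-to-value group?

Yes

LTV 70–85%: Coastal S&L 104/162 = 64.2%, FirstBank 145/204 = 71.1% → FirstBank
LTV under 70%: Coastal S&L 12/16 = 75.0%, FirstBank 42/48 = 87.5% → FirstBank
LTV over 85%: Coastal S&L 105/369 = 28.5%, FirstBank 175/426 = 41.1% → FirstBank
Overall: Coastal S&L 221/547 = 40.4%, FirstBank 362/678 = 53.4% → FirstBank
FirstBank wins overall and in every loan-to-value group — no reversal.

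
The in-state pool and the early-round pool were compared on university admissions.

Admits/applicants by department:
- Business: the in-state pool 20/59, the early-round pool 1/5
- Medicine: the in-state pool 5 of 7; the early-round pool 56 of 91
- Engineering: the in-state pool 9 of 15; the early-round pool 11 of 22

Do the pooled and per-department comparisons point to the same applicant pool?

No

Business: the in-state pool 20/59 = 33.9%, the early-round pool 1/5 = 20.0% → the in-state pool
Medicine: the in-state pool 5/7 = 71.4%, the early-round pool 56/91 = 61.5% → the in-state pool
Engineering: the in-state pool 9/15 = 60.0%, the early-round pool 11/22 = 50.0% → the in-state pool
Overall: the in-state pool 34/81 = 42.0%, the early-round pool 68/118 = 57.6% → the early-round pool
The in-state pool wins each department group but the early-round pool wins overall — the comparison reverses. The in-state pool's applicants skew toward Business, which has a lower base rate.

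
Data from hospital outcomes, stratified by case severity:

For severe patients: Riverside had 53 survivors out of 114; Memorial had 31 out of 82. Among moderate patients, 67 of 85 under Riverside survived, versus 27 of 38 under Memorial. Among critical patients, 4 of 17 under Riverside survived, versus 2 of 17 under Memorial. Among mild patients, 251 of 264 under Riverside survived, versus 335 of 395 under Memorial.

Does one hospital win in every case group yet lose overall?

Severe: Riverside 53/114 = 46.5%, Memorial 31/82 = 37.8% → Riverside
Moderate: Riverside 67/85 = 78.8%, Memorial 27/38 = 71.1% → Riverside
Critical: Riverside 4/17 = 23.5%, Memorial 2/17 = 11.8% → Riverside
Mild: Riverside 251/264 = 95.1%, Memorial 335/395 = 84.8% → Riverside
Overall: Riverside 375/480 = 78.1%, Memorial 395/532 = 74.2% → Riverside
Riverside wins overall and in every case group — no reversal.

No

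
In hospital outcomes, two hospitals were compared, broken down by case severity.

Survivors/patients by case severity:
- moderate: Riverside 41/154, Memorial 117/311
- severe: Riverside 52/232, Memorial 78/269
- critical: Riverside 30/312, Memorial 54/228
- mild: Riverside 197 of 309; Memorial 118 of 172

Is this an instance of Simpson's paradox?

Moderate: Riverside 41/154 = 26.6%, Memorial 117/311 = 37.6% → Memorial
Severe: Riverside 52/232 = 22.4%, Memorial 78/269 = 29.0% → Memorial
Critical: Riverside 30/312 = 9.6%, Memorial 54/228 = 23.7% → Memorial
Mild: Riverside 197/309 = 63.8%, Memorial 118/172 = 68.6% → Memorial
Overall: Riverside 320/1007 = 31.8%, Memorial 367/980 = 37.4% → Memorial
Memorial wins overall and in every case group — no reversal.

No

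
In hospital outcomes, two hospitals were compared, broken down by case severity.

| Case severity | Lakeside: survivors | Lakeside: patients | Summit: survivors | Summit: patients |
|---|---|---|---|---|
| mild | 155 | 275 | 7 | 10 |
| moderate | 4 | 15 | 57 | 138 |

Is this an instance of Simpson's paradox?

Mild: Lakeside 155/275 = 56.4%, Summit 7/10 = 70.0% → Summit
Moderate: Lakeside 4/15 = 26.7%, Summit 57/138 = 41.3% → Summit
Overall: Lakeside 159/290 = 54.8%, Summit 64/148 = 43.2% → Lakeside
Summit wins each case group but Lakeside wins overall — the comparison reverses. Summit's patients skew toward moderate, which has a lower base rate.

Yes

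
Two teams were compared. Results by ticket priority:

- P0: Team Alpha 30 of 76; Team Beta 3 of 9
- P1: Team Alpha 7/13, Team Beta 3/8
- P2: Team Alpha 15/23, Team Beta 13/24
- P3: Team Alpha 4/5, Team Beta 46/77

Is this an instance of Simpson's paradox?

P0: Team Alpha 30/76 = 39.5%, Team Beta 3/9 = 33.3% → Team Alpha
P1: Team Alpha 7/13 = 53.8%, Team Beta 3/8 = 37.5% → Team Alpha
P2: Team Alpha 15/23 = 65.2%, Team Beta 13/24 = 54.2% → Team Alpha
P3: Team Alpha 4/5 = 80.0%, Team Beta 46/77 = 59.7% → Team Alpha
Overall: Team Alpha 56/117 = 47.9%, Team Beta 65/118 = 55.1% → Team Beta
Team Alpha wins each ticket group but Team Beta wins overall — the comparison reverses. Team Alpha's tickets skew toward P0, which has a lower base rate.

Yes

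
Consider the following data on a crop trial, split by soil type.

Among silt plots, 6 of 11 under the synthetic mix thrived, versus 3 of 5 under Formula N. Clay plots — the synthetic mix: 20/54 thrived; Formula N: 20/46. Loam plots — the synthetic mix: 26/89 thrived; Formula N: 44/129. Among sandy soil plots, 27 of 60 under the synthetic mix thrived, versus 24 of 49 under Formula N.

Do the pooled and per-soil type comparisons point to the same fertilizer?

Silt: the synthetic mix 6/11 = 54.5%, Formula N 3/5 = 60.0% → Formula N
Clay: the synthetic mix 20/54 = 37.0%, Formula N 20/46 = 43.5% → Formula N
Loam: the synthetic mix 26/89 = 29.2%, Formula N 44/129 = 34.1% → Formula N
Sandy soil: the synthetic mix 27/60 = 45.0%, Formula N 24/49 = 49.0% → Formula N
Overall: the synthetic mix 79/214 = 36.9%, Formula N 91/229 = 39.7% → Formula N
Formula N wins overall and in every soil group — no reversal.

Yes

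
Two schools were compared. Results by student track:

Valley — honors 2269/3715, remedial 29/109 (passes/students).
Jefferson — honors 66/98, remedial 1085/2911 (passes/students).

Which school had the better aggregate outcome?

Valley

Honors: Valley 2269/3715 = 61.1%, Jefferson 66/98 = 67.3% → Jefferson
Remedial: Valley 29/109 = 26.6%, Jefferson 1085/2911 = 37.3% → Jefferson
Overall: Valley 2298/3824 = 60.1%, Jefferson 1151/3009 = 38.3% → Valley
(Jefferson wins every student group but Valley wins overall — Jefferson's students skew toward the low-rate remedial group.)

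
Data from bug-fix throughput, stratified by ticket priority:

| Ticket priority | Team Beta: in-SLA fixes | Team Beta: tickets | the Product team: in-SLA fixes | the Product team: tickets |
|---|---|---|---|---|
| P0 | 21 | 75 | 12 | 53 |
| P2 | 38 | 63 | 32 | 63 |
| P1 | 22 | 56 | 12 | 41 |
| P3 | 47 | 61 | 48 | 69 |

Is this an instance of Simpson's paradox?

No

P0: Team Beta 21/75 = 28.0%, the Product team 12/53 = 22.6% → Team Beta
P2: Team Beta 38/63 = 60.3%, the Product team 32/63 = 50.8% → Team Beta
P1: Team Beta 22/56 = 39.3%, the Product team 12/41 = 29.3% → Team Beta
P3: Team Beta 47/61 = 77.0%, the Product team 48/69 = 69.6% → Team Beta
Overall: Team Beta 128/255 = 50.2%, the Product team 104/226 = 46.0% → Team Beta
Team Beta wins overall and in every ticket group — no reversal.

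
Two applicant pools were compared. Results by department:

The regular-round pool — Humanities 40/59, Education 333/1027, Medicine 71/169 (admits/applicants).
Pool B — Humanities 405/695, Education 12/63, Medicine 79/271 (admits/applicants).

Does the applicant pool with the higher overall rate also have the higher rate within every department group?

Humanities: the regular-round pool 40/59 = 67.8%, Pool B 405/695 = 58.3% → the regular-round pool
Education: the regular-round pool 333/1027 = 32.4%, Pool B 12/63 = 19.0% → the regular-round pool
Medicine: the regular-round pool 71/169 = 42.0%, Pool B 79/271 = 29.2% → the regular-round pool
Overall: the regular-round pool 444/1255 = 35.4%, Pool B 496/1029 = 48.2% → Pool B
The regular-round pool wins each department group but Pool B wins overall — the comparison reverses. The regular-round pool's applicants skew toward Education, which has a lower base rate.

No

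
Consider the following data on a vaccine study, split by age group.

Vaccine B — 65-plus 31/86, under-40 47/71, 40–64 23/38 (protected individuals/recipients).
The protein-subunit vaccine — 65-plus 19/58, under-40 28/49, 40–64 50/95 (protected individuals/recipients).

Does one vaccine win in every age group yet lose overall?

No

65-plus: Vaccine B 31/86 = 36.0%, the protein-subunit vaccine 19/58 = 32.8% → Vaccine B
Under-40: Vaccine B 47/71 = 66.2%, the protein-subunit vaccine 28/49 = 57.1% → Vaccine B
40–64: Vaccine B 23/38 = 60.5%, the protein-subunit vaccine 50/95 = 52.6% → Vaccine B
Overall: Vaccine B 101/195 = 51.8%, the protein-subunit vaccine 97/202 = 48.0% → Vaccine B
Vaccine B wins overall and in every age group — no reversal.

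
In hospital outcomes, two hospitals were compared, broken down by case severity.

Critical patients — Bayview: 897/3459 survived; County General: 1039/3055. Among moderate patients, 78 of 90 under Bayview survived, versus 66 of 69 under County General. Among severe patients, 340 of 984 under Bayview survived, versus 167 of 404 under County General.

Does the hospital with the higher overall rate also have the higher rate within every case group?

Critical: Bayview 897/3459 = 25.9%, County General 1039/3055 = 34.0% → County General
Moderate: Bayview 78/90 = 86.7%, County General 66/69 = 95.7% → County General
Severe: Bayview 340/984 = 34.6%, County General 167/404 = 41.3% → County General
Overall: Bayview 1315/4533 = 29.0%, County General 1272/3528 = 36.1% → County General
County General wins overall and in every case group — no reversal.

Yes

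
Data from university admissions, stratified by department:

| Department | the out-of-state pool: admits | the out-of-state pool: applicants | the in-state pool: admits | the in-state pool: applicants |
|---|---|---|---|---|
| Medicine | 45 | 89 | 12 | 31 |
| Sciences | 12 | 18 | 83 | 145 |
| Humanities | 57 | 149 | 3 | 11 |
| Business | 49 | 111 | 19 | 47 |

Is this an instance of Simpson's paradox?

Medicine: the out-of-state pool 45/89 = 50.6%, the in-state pool 12/31 = 38.7% → the out-of-state pool
Sciences: the out-of-state pool 12/18 = 66.7%, the in-state pool 83/145 = 57.2% → the out-of-state pool
Humanities: the out-of-state pool 57/149 = 38.3%, the in-state pool 3/11 = 27.3% → the out-of-state pool
Business: the out-of-state pool 49/111 = 44.1%, the in-state pool 19/47 = 40.4% → the out-of-state pool
Overall: the out-of-state pool 163/367 = 44.4%, the in-state pool 117/234 = 50.0% → the in-state pool
The out-of-state pool wins each department group but the in-state pool wins overall — the comparison reverses. The out-of-state pool's applicants skew toward Humanities, which has a lower base rate.

Yes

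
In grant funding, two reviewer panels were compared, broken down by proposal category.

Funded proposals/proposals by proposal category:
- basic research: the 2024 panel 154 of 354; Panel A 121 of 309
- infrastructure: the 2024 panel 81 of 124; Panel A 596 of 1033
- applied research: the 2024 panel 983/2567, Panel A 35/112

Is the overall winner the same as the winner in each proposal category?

Basic research: the 2024 panel 154/354 = 43.5%, Panel A 121/309 = 39.2% → the 2024 panel
Infrastructure: the 2024 panel 81/124 = 65.3%, Panel A 596/1033 = 57.7% → the 2024 panel
Applied research: the 2024 panel 983/2567 = 38.3%, Panel A 35/112 = 31.2% → the 2024 panel
Overall: the 2024 panel 1218/3045 = 40.0%, Panel A 752/1454 = 51.7% → Panel A
The 2024 panel wins each proposal group but Panel A wins overall — the comparison reverses. The 2024 panel's proposals skew toward applied research, which has a lower base rate.

No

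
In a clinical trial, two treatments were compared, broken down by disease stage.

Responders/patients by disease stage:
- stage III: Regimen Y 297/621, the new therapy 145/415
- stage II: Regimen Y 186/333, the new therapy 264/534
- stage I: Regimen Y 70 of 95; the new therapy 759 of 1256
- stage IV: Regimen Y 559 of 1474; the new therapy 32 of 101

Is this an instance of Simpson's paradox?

Yes

Stage III: Regimen Y 297/621 = 47.8%, the new therapy 145/415 = 34.9% → Regimen Y
Stage II: Regimen Y 186/333 = 55.9%, the new therapy 264/534 = 49.4% → Regimen Y
Stage I: Regimen Y 70/95 = 73.7%, the new therapy 759/1256 = 60.4% → Regimen Y
Stage IV: Regimen Y 559/1474 = 37.9%, the new therapy 32/101 = 31.7% → Regimen Y
Overall: Regimen Y 1112/2523 = 44.1%, the new therapy 1200/2306 = 52.0% → the new therapy
Regimen Y wins each disease group but the new therapy wins overall — the comparison reverses. Regimen Y's patients skew toward stage IV, which has a lower base rate.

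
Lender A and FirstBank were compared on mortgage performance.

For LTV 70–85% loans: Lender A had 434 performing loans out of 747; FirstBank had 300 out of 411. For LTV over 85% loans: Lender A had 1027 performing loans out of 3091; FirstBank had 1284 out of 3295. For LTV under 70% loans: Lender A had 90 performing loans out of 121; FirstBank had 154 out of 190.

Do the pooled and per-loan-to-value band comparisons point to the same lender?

Yes

LTV 70–85%: Lender A 434/747 = 58.1%, FirstBank 300/411 = 73.0% → FirstBank
LTV over 85%: Lender A 1027/3091 = 33.2%, FirstBank 1284/3295 = 39.0% → FirstBank
LTV under 70%: Lender A 90/121 = 74.4%, FirstBank 154/190 = 81.1% → FirstBank
Overall: Lender A 1551/3959 = 39.2%, FirstBank 1738/3896 = 44.6% → FirstBank
FirstBank wins overall and in every loan-to-value group — no reversal.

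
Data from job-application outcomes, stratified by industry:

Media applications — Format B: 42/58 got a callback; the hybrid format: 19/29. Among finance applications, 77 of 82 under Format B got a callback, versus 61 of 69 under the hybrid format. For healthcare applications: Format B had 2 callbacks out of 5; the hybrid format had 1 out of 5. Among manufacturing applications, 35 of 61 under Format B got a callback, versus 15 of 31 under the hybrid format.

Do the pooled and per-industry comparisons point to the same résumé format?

Media: Format B 42/58 = 72.4%, the hybrid format 19/29 = 65.5% → Format B
Finance: Format B 77/82 = 93.9%, the hybrid format 61/69 = 88.4% → Format B
Healthcare: Format B 2/5 = 40.0%, the hybrid format 1/5 = 20.0% → Format B
Manufacturing: Format B 35/61 = 57.4%, the hybrid format 15/31 = 48.4% → Format B
Overall: Format B 156/206 = 75.7%, the hybrid format 96/134 = 71.6% → Format B
Format B wins overall and in every industry group — no reversal.

Yes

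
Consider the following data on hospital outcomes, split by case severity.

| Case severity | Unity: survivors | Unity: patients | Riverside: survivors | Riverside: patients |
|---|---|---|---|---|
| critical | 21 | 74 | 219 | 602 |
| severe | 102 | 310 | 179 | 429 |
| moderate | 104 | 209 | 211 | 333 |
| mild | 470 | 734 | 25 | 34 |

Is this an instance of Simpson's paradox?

Yes

Critical: Unity 21/74 = 28.4%, Riverside 219/602 = 36.4% → Riverside
Severe: Unity 102/310 = 32.9%, Riverside 179/429 = 41.7% → Riverside
Moderate: Unity 104/209 = 49.8%, Riverside 211/333 = 63.4% → Riverside
Mild: Unity 470/734 = 64.0%, Riverside 25/34 = 73.5% → Riverside
Overall: Unity 697/1327 = 52.5%, Riverside 634/1398 = 45.4% → Unity
Riverside wins each case group but Unity wins overall — the comparison reverses. Riverside's patients skew toward critical, which has a lower base rate.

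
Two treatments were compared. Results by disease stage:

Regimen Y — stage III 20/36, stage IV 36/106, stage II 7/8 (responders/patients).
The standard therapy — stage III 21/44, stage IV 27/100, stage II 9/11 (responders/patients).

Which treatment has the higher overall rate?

Stage III: Regimen Y 20/36 = 55.6%, the standard therapy 21/44 = 47.7% → Regimen Y
Stage IV: Regimen Y 36/106 = 34.0%, the standard therapy 27/100 = 27.0% → Regimen Y
Stage II: Regimen Y 7/8 = 87.5%, the standard therapy 9/11 = 81.8% → Regimen Y
Overall: Regimen Y 63/150 = 42.0%, the standard therapy 57/155 = 36.8% → Regimen Y

Regimen Y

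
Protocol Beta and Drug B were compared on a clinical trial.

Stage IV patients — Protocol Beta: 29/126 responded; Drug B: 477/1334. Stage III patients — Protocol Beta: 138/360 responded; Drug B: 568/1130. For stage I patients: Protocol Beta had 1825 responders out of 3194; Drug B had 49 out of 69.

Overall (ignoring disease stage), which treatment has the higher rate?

Protocol Beta

Stage IV: Protocol Beta 29/126 = 23.0%, Drug B 477/1334 = 35.8% → Drug B
Stage III: Protocol Beta 138/360 = 38.3%, Drug B 568/1130 = 50.3% → Drug B
Stage I: Protocol Beta 1825/3194 = 57.1%, Drug B 49/69 = 71.0% → Drug B
Overall: Protocol Beta 1992/3680 = 54.1%, Drug B 1094/2533 = 43.2% → Protocol Beta
(Drug B wins every disease group but Protocol Beta wins overall — Drug B's patients skew toward the low-rate stage IV group.)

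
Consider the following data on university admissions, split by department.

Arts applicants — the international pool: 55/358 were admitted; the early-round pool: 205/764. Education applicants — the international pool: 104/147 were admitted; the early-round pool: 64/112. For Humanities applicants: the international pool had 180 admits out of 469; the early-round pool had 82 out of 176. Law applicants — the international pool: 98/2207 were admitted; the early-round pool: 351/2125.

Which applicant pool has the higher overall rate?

Arts: the international pool 55/358 = 15.4%, the early-round pool 205/764 = 26.8% → the early-round pool
Education: the international pool 104/147 = 70.7%, the early-round pool 64/112 = 57.1% → the international pool
Humanities: the international pool 180/469 = 38.4%, the early-round pool 82/176 = 46.6% → the early-round pool
Law: the international pool 98/2207 = 4.4%, the early-round pool 351/2125 = 16.5% → the early-round pool
Overall: the international pool 437/3181 = 13.7%, the early-round pool 702/3177 = 22.1% → the early-round pool
(Neither sweeps every department group, but the early-round pool has the higher pooled rate.)

the early-round pool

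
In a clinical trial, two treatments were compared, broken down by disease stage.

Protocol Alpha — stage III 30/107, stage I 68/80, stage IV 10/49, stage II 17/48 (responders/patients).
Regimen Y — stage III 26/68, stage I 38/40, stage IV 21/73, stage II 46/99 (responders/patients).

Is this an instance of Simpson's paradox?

Stage III: Protocol Alpha 30/107 = 28.0%, Regimen Y 26/68 = 38.2% → Regimen Y
Stage I: Protocol Alpha 68/80 = 85.0%, Regimen Y 38/40 = 95.0% → Regimen Y
Stage IV: Protocol Alpha 10/49 = 20.4%, Regimen Y 21/73 = 28.8% → Regimen Y
Stage II: Protocol Alpha 17/48 = 35.4%, Regimen Y 46/99 = 46.5% → Regimen Y
Overall: Protocol Alpha 125/284 = 44.0%, Regimen Y 131/280 = 46.8% → Regimen Y
Regimen Y wins overall and in every disease group — no reversal.

No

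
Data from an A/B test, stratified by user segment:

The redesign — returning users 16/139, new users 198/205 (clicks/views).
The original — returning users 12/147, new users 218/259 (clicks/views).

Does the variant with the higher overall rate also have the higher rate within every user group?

Yes

Returning users: the redesign 16/139 = 11.5%, the original 12/147 = 8.2% → the redesign
New users: the redesign 198/205 = 96.6%, the original 218/259 = 84.2% → the redesign
Overall: the redesign 214/344 = 62.2%, the original 230/406 = 56.7% → the redesign
The redesign wins overall and in every user group — no reversal.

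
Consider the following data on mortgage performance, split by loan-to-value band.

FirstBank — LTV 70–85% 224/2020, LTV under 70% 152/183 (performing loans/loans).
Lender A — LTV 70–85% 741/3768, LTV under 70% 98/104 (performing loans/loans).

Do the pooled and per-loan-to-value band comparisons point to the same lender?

LTV 70–85%: FirstBank 224/2020 = 11.1%, Lender A 741/3768 = 19.7% → Lender A
LTV under 70%: FirstBank 152/183 = 83.1%, Lender A 98/104 = 94.2% → Lender A
Overall: FirstBank 376/2203 = 17.1%, Lender A 839/3872 = 21.7% → Lender A
Lender A wins overall and in every loan-to-value group — no reversal.

Yes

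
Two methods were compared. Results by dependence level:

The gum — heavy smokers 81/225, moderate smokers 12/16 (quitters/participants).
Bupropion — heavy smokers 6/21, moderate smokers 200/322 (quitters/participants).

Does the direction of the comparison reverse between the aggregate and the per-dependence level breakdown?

Yes

Heavy smokers: the gum 81/225 = 36.0%, bupropion 6/21 = 28.6% → the gum
Moderate smokers: the gum 12/16 = 75.0%, bupropion 200/322 = 62.1% → the gum
Overall: the gum 93/241 = 38.6%, bupropion 206/343 = 60.1% → bupropion
The gum wins each dependence group but bupropion wins overall — the comparison reverses. The gum's participants skew toward heavy smokers, which has a lower base rate.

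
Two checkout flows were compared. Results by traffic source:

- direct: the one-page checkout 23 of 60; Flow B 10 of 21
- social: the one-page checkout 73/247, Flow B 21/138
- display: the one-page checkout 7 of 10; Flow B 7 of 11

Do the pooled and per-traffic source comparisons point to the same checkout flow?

Direct: the one-page checkout 23/60 = 38.3%, Flow B 10/21 = 47.6% → Flow B
Social: the one-page checkout 73/247 = 29.6%, Flow B 21/138 = 15.2% → the one-page checkout
Display: the one-page checkout 7/10 = 70.0%, Flow B 7/11 = 63.6% → the one-page checkout
Overall: the one-page checkout 103/317 = 32.5%, Flow B 38/170 = 22.4% → the one-page checkout
Neither sweeps: the one-page checkout wins 2 of 3 groups, Flow B wins 1. The one-page checkout wins overall but not every group — no Simpson reversal.

No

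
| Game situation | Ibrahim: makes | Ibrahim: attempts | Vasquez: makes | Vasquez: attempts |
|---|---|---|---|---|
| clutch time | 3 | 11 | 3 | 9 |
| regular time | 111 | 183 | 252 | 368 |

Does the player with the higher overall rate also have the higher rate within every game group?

Yes

Clutch time: Ibrahim 3/11 = 27.3%, Vasquez 3/9 = 33.3% → Vasquez
Regular time: Ibrahim 111/183 = 60.7%, Vasquez 252/368 = 68.5% → Vasquez
Overall: Ibrahim 114/194 = 58.8%, Vasquez 255/377 = 67.6% → Vasquez
Vasquez wins overall and in every game group — no reversal.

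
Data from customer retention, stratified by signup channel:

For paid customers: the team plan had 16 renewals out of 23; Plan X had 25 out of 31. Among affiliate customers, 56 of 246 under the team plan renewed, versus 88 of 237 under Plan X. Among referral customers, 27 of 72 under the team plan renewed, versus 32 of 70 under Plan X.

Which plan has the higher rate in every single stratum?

Plan X

Paid: the team plan 16/23 = 69.6%, Plan X 25/31 = 80.6% → Plan X
Affiliate: the team plan 56/246 = 22.8%, Plan X 88/237 = 37.1% → Plan X
Referral: the team plan 27/72 = 37.5%, Plan X 32/70 = 45.7% → Plan X
Plan X has the higher rate in all 3 groups.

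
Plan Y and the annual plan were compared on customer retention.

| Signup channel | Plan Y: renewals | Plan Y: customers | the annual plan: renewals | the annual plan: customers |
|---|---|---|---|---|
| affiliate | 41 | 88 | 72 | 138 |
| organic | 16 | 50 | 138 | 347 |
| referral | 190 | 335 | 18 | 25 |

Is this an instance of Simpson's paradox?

Affiliate: Plan Y 41/88 = 46.6%, the annual plan 72/138 = 52.2% → the annual plan
Organic: Plan Y 16/50 = 32.0%, the annual plan 138/347 = 39.8% → the annual plan
Referral: Plan Y 190/335 = 56.7%, the annual plan 18/25 = 72.0% → the annual plan
Overall: Plan Y 247/473 = 52.2%, the annual plan 228/510 = 44.7% → Plan Y
The annual plan wins each signup group but Plan Y wins overall — the comparison reverses. The annual plan's customers skew toward organic, which has a lower base rate.

Yes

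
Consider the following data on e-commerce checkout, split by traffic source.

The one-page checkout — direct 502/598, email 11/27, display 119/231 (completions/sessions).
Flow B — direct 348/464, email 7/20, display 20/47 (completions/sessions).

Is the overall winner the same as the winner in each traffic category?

Direct: the one-page checkout 502/598 = 83.9%, Flow B 348/464 = 75.0% → the one-page checkout
Email: the one-page checkout 11/27 = 40.7%, Flow B 7/20 = 35.0% → the one-page checkout
Display: the one-page checkout 119/231 = 51.5%, Flow B 20/47 = 42.6% → the one-page checkout
Overall: the one-page checkout 632/856 = 73.8%, Flow B 375/531 = 70.6% → the one-page checkout
The one-page checkout wins overall and in every traffic group — no reversal.

Yes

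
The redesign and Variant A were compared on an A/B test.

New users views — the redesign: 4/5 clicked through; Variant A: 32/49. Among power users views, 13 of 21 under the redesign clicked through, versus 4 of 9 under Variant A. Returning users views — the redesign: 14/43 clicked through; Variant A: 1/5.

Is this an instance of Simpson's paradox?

Yes

New users: the redesign 4/5 = 80.0%, Variant A 32/49 = 65.3% → the redesign
Power users: the redesign 13/21 = 61.9%, Variant A 4/9 = 44.4% → the redesign
Returning users: the redesign 14/43 = 32.6%, Variant A 1/5 = 20.0% → the redesign
Overall: the redesign 31/69 = 44.9%, Variant A 37/63 = 58.7% → Variant A
The redesign wins each user group but Variant A wins overall — the comparison reverses. The redesign's views skew toward returning users, which has a lower base rate.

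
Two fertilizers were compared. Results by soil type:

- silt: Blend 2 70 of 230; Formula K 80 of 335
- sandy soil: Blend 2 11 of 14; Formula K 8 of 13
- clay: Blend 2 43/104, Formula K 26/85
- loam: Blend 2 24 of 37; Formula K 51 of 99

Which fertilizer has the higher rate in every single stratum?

Blend 2

Silt: Blend 2 70/230 = 30.4%, Formula K 80/335 = 23.9% → Blend 2
Sandy soil: Blend 2 11/14 = 78.6%, Formula K 8/13 = 61.5% → Blend 2
Clay: Blend 2 43/104 = 41.3%, Formula K 26/85 = 30.6% → Blend 2
Loam: Blend 2 24/37 = 64.9%, Formula K 51/99 = 51.5% → Blend 2
Blend 2 has the higher rate in all 4 groups.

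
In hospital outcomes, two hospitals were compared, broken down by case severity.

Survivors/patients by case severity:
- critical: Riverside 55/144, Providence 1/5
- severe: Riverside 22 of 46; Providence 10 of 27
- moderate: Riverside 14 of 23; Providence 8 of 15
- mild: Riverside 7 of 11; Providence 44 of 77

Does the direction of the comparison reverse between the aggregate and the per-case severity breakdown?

Critical: Riverside 55/144 = 38.2%, Providence 1/5 = 20.0% → Riverside
Severe: Riverside 22/46 = 47.8%, Providence 10/27 = 37.0% → Riverside
Moderate: Riverside 14/23 = 60.9%, Providence 8/15 = 53.3% → Riverside
Mild: Riverside 7/11 = 63.6%, Providence 44/77 = 57.1% → Riverside
Overall: Riverside 98/224 = 43.8%, Providence 63/124 = 50.8% → Providence
Riverside wins each case group but Providence wins overall — the comparison reverses. Riverside's patients skew toward critical, which has a lower base rate.

Yes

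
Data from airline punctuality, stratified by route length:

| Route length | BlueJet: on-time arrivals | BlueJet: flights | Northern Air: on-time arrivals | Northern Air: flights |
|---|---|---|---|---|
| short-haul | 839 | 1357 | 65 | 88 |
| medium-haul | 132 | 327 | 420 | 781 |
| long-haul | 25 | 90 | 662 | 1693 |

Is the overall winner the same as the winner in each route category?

No

Short-haul: BlueJet 839/1357 = 61.8%, Northern Air 65/88 = 73.9% → Northern Air
Medium-haul: BlueJet 132/327 = 40.4%, Northern Air 420/781 = 53.8% → Northern Air
Long-haul: BlueJet 25/90 = 27.8%, Northern Air 662/1693 = 39.1% → Northern Air
Overall: BlueJet 996/1774 = 56.1%, Northern Air 1147/2562 = 44.8% → BlueJet
Northern Air wins each route group but BlueJet wins overall — the comparison reverses. Northern Air's flights skew toward long-haul, which has a lower base rate.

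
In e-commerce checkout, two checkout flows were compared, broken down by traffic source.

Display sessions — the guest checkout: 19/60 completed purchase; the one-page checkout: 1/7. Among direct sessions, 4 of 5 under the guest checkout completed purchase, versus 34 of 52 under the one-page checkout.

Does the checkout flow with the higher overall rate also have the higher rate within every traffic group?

No

Display: the guest checkout 19/60 = 31.7%, the one-page checkout 1/7 = 14.3% → the guest checkout
Direct: the guest checkout 4/5 = 80.0%, the one-page checkout 34/52 = 65.4% → the guest checkout
Overall: the guest checkout 23/65 = 35.4%, the one-page checkout 35/59 = 59.3% → the one-page checkout
The guest checkout wins each traffic group but the one-page checkout wins overall — the comparison reverses. The guest checkout's sessions skew toward display, which has a lower base rate.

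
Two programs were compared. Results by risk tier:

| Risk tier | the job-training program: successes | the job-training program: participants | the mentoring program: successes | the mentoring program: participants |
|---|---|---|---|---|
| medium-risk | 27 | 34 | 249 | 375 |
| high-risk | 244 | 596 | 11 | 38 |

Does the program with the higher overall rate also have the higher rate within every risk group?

Medium-risk: the job-training program 27/34 = 79.4%, the mentoring program 249/375 = 66.4% → the job-training program
High-risk: the job-training program 244/596 = 40.9%, the mentoring program 11/38 = 28.9% → the job-training program
Overall: the job-training program 271/630 = 43.0%, the mentoring program 260/413 = 63.0% → the mentoring program
The job-training program wins each risk group but the mentoring program wins overall — the comparison reverses. The job-training program's participants skew toward high-risk, which has a lower base rate.

No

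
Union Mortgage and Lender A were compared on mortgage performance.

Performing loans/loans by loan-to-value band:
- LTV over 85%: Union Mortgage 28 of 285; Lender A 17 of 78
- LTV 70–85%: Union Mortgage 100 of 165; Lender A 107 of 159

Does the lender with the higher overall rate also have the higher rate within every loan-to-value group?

LTV over 85%: Union Mortgage 28/285 = 9.8%, Lender A 17/78 = 21.8% → Lender A
LTV 70–85%: Union Mortgage 100/165 = 60.6%, Lender A 107/159 = 67.3% → Lender A
Overall: Union Mortgage 128/450 = 28.4%, Lender A 124/237 = 52.3% → Lender A
Lender A wins overall and in every loan-to-value group — no reversal.

Yes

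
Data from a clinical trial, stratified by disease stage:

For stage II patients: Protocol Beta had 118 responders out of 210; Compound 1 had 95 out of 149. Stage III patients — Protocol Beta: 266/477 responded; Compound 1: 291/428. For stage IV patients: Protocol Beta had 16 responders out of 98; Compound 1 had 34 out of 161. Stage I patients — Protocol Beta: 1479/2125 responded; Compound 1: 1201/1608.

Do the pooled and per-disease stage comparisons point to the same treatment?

Stage II: Protocol Beta 118/210 = 56.2%, Compound 1 95/149 = 63.8% → Compound 1
Stage III: Protocol Beta 266/477 = 55.8%, Compound 1 291/428 = 68.0% → Compound 1
Stage IV: Protocol Beta 16/98 = 16.3%, Compound 1 34/161 = 21.1% → Compound 1
Stage I: Protocol Beta 1479/2125 = 69.6%, Compound 1 1201/1608 = 74.7% → Compound 1
Overall: Protocol Beta 1879/2910 = 64.6%, Compound 1 1621/2346 = 69.1% → Compound 1
Compound 1 wins overall and in every disease group — no reversal.

Yes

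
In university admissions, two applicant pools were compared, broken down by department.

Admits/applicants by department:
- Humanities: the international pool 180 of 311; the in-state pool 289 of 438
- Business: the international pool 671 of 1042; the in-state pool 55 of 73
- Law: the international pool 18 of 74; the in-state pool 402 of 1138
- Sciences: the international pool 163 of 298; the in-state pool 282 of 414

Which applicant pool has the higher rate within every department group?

Humanities: the international pool 180/311 = 57.9%, the in-state pool 289/438 = 66.0% → the in-state pool
Business: the international pool 671/1042 = 64.4%, the in-state pool 55/73 = 75.3% → the in-state pool
Law: the international pool 18/74 = 24.3%, the in-state pool 402/1138 = 35.3% → the in-state pool
Sciences: the international pool 163/298 = 54.7%, the in-state pool 282/414 = 68.1% → the in-state pool
The in-state pool has the higher rate in all 4 groups.

the in-state pool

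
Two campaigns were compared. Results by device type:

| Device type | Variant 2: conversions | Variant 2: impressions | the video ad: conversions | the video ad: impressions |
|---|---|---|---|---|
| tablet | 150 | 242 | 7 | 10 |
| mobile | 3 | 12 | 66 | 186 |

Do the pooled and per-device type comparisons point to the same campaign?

No

Tablet: Variant 2 150/242 = 62.0%, the video ad 7/10 = 70.0% → the video ad
Mobile: Variant 2 3/12 = 25.0%, the video ad 66/186 = 35.5% → the video ad
Overall: Variant 2 153/254 = 60.2%, the video ad 73/196 = 37.2% → Variant 2
The video ad wins each device group but Variant 2 wins overall — the comparison reverses. The video ad's impressions skew toward mobile, which has a lower base rate.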